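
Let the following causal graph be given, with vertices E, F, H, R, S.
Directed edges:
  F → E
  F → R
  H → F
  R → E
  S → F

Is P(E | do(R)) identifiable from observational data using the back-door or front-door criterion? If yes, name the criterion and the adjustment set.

P(E|do(R)): backdoor, adjust for {F}.

desc(R)\{R}={E}; candidates ⊆ {F,H,S}.
size 0: {}; under {} R still reaches {E,F,H,S} ∋ E.
{F}: R⊥E given {F} in G with R→· removed — back-door holds.
P(E|do(R)) = Σ_{F} P(E|R,F)·P(F).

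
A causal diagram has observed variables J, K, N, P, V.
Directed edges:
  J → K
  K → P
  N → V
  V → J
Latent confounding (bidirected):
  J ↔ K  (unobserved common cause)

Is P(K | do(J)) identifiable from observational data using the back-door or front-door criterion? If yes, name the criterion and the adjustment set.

P(K|do(J)): not identifiable (no BD/FD set).

desc(J)\{J}={K,P}; candidates ⊆ {N,V}.
J↔K: latent back-door arc(s) into J.
size 0: {}; under {} J still reaches {K,N,P,V} ∋ K.
size 1: {N}, {V}; under {N} J still reaches {K,P,V} ∋ K.
size 2: {N,V}; under {N,V} J still reaches {K,P} ∋ K.
J↔K cannot be blocked by any observed set — no back-door set.
No mediator lies on a directed J→…→K path.
Neither criterion identifies P(K|do(J)) in this graph.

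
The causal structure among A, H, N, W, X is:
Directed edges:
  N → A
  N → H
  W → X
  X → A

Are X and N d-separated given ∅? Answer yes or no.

Yes — X ⊥ N | ∅.

Bayes-Ball from X | ∅ reaches {A,W}.
N ∉ reach(X|∅) ⇒ X ⊥ N | ∅.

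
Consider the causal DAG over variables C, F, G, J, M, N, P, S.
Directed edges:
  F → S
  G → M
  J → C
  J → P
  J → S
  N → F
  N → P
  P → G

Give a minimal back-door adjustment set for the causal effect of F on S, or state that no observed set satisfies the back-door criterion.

desc(F)\{F}={S}; candidates ⊆ {C,G,J,M,N,P}.
∅: F⊥S given ∅ in G with F→· removed — back-door holds.

F→S: minimal back-door set ∅.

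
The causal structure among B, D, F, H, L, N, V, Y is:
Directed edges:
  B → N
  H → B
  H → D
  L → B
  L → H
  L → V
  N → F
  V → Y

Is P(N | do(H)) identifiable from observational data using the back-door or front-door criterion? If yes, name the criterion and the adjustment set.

desc(H)\{H}={B,D,F,N}; candidates ⊆ {L,V,Y}.
size 0: {}; under {} H still reaches {B,F,L,N,V,Y} ∋ N.
{L}: H⊥N given {L} in G with H→· removed — back-door holds.
P(N|do(H)) = Σ_{L} P(N|H,L)·P(L).

P(N|do(H)): backdoor, adjust for {L}.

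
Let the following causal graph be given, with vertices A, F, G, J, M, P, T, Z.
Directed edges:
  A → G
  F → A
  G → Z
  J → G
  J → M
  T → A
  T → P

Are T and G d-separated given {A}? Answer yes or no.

Yes — T ⊥ G | {A}.

Bayes-Ball from T | {A} reaches {F,P}.
G ∉ reach(T|{A}) ⇒ T ⊥ G | {A}.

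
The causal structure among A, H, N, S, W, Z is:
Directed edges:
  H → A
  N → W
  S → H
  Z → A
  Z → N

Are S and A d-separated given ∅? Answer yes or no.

Bayes-Ball from S | ∅ reaches {A,H}.
A ∈ reach(S|∅) ⇒ S ⊥̸ A | ∅.

No — S and A are d-connected given ∅.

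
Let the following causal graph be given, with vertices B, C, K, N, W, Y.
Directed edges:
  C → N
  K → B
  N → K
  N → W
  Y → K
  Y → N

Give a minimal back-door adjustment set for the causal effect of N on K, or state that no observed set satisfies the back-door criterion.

N→K: minimal back-door set {Y}.

desc(N)\{N}={B,K,W}; candidates ⊆ {C,Y}.
size 0: {}; under {} N still reaches {B,C,K,Y} ∋ K.
{Y}: N⊥K given {Y} in G with N→· removed — back-door holds.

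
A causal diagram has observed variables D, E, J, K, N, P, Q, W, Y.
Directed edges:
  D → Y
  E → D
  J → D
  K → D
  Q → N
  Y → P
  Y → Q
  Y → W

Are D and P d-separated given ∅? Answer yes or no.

No — D and P are d-connected given ∅.

Bayes-Ball from D | ∅ reaches {E,J,K,N,P,Q,W,Y}.
P ∈ reach(D|∅) ⇒ D ⊥̸ P | ∅.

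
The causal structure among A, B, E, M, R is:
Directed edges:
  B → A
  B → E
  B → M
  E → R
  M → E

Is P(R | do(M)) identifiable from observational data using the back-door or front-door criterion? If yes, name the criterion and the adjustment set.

desc(M)\{M}={E,R}; candidates ⊆ {A,B}.
size 0: {}; under {} M still reaches {A,B,E,R} ∋ R.
{B}: M⊥R given {B} in G with M→· removed — back-door holds.
P(R|do(M)) = Σ_{B} P(R|M,B)·P(B).

P(R|do(M)): backdoor, adjust for {B}.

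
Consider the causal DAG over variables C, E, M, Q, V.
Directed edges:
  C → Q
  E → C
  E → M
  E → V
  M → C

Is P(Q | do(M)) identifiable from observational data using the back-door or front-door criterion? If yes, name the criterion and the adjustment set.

P(Q|do(M)): backdoor, adjust for {E}.

desc(M)\{M}={C,Q}; candidates ⊆ {E,V}.
size 0: {}; under {} M still reaches {C,E,Q,V} ∋ Q.
{E}: M⊥Q given {E} in G with M→· removed — back-door holds.
P(Q|do(M)) = Σ_{E} P(Q|M,E)·P(E).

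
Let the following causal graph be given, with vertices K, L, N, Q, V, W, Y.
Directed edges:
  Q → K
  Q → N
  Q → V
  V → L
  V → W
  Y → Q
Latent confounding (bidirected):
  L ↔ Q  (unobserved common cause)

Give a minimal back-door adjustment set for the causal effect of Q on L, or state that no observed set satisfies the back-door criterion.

desc(Q)\{Q}={K,L,N,V,W}; candidates ⊆ {Y}.
Q↔L: latent back-door arc(s) into Q.
size 0: {}; under {} Q still reaches {L,Y} ∋ L.
size 1: {Y}; under {Y} Q still reaches {L} ∋ L.
Q↔L cannot be blocked by any observed set — no back-door set.

Q→L: no observed back-door set.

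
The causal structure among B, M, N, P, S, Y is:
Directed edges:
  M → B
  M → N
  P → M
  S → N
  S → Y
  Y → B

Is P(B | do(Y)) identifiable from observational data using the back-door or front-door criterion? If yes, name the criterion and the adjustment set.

desc(Y)\{Y}={B}; candidates ⊆ {M,N,P,S}.
∅: Y⊥B given ∅ in G with Y→· removed — back-door holds.
P(B|do(Y)) = P(B|Y) — no adjustment needed.

P(B|do(Y)): backdoor, adjust for ∅.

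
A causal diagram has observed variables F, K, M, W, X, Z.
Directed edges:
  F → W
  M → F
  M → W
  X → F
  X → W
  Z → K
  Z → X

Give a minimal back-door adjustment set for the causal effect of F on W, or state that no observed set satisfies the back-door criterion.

desc(F)\{F}={W}; candidates ⊆ {K,M,X,Z}.
size 0: {}; under {} F still reaches {K,M,W,X,Z} ∋ W.
size 1: {K}, {M}, {X} …(+1); under {K} F still reaches {M,W,X,Z} ∋ W.
{M,X}: F⊥W given {M,X} in G with F→· removed — back-door holds.

F→W: minimal back-door set {M, X}.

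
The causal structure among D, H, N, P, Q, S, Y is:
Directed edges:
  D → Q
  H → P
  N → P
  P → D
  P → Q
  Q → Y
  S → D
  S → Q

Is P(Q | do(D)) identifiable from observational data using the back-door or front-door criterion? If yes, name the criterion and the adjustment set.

P(Q|do(D)): backdoor, adjust for {P, S}.

desc(D)\{D}={Q,Y}; candidates ⊆ {H,N,P,S}.
size 0: {}; under {} D still reaches {H,N,P,Q,S,Y} ∋ Q.
size 1: {H}, {N}, {P} …(+1); under {H} D still reaches {N,P,Q,S,Y} ∋ Q.
{P,S}: D⊥Q given {P,S} in G with D→· removed — back-door holds.
P(Q|do(D)) = Σ_{P,S} P(Q|D,P,S)·P(P,S).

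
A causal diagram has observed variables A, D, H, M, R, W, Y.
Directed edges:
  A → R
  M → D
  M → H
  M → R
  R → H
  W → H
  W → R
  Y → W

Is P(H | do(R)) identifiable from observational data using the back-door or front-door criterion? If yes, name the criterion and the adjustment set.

P(H|do(R)): backdoor, adjust for {M, W}.

desc(R)\{R}={H}; candidates ⊆ {A,D,M,W,Y}.
size 0: {}; under {} R still reaches {A,D,H,M,W,Y} ∋ H.
size 1: {A}, {D}, {M} …(+2); under {A} R still reaches {D,H,M,W,Y} ∋ H.
{M,W}: R⊥H given {M,W} in G with R→· removed — back-door holds.
P(H|do(R)) = Σ_{M,W} P(H|R,M,W)·P(M,W).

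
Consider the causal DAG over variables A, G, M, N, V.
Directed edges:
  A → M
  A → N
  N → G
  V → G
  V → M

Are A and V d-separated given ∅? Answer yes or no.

Bayes-Ball from A | ∅ reaches {G,M,N}.
V ∉ reach(A|∅) ⇒ A ⊥ V | ∅.

Yes — A ⊥ V | ∅.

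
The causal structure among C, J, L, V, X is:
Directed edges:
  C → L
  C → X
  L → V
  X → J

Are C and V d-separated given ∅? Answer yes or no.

No — C and V are d-connected given ∅.

Bayes-Ball from C | ∅ reaches {J,L,V,X}.
V ∈ reach(C|∅) ⇒ C ⊥̸ V | ∅.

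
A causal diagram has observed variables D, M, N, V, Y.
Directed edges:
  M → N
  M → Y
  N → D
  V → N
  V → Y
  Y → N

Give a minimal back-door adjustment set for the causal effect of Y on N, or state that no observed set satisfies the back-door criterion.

Y→N: minimal back-door set {M, V}.

desc(Y)\{Y}={D,N}; candidates ⊆ {M,V}.
size 0: {}; under {} Y still reaches {D,M,N,V} ∋ N.
size 1: {M}, {V}; under {M} Y still reaches {D,N,V} ∋ N.
{M,V}: Y⊥N given {M,V} in G with Y→· removed — back-door holds.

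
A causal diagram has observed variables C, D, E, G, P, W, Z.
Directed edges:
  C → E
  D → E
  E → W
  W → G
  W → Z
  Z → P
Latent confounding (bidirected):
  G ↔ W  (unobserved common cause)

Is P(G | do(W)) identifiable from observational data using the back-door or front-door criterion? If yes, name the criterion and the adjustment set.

desc(W)\{W}={G,P,Z}; candidates ⊆ {C,D,E}.
W↔G: latent back-door arc(s) into W.
size 0: {}; under {} W still reaches {C,D,E,G} ∋ G.
size 1: {C}, {D}, {E}; under {C} W still reaches {D,E,G} ∋ G.
size 2: {C,D}, {C,E}, {D,E}; under {C,D} W still reaches {E,G} ∋ G.
W↔G cannot be blocked by any observed set — no back-door set.
No mediator lies on a directed W→…→G path.
Neither criterion identifies P(G|do(W)) in this graph.

P(G|do(W)): not identifiable (no BD/FD set).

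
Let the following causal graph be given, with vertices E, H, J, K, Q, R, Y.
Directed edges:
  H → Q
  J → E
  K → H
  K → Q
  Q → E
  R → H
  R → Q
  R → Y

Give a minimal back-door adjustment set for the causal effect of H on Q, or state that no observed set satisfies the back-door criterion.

desc(H)\{H}={E,Q}; candidates ⊆ {J,K,R,Y}.
size 0: {}; under {} H still reaches {E,K,Q,R,Y} ∋ Q.
size 1: {J}, {K}, {R} …(+1); under {J} H still reaches {E,K,Q,R,Y} ∋ Q.
{K,R}: H⊥Q given {K,R} in G with H→· removed — back-door holds.

H→Q: minimal back-door set {K, R}.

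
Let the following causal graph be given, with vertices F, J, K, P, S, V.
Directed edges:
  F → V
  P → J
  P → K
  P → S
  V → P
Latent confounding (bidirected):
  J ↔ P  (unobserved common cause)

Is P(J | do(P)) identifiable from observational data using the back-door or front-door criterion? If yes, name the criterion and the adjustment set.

P(J|do(P)): not identifiable (no BD/FD set).

desc(P)\{P}={J,K,S}; candidates ⊆ {F,V}.
P↔J: latent back-door arc(s) into P.
size 0: {}; under {} P still reaches {F,J,V} ∋ J.
size 1: {F}, {V}; under {F} P still reaches {J,V} ∋ J.
size 2: {F,V}; under {F,V} P still reaches {J} ∋ J.
P↔J cannot be blocked by any observed set — no back-door set.
No mediator lies on a directed P→…→J path.
Neither criterion identifies P(J|do(P)) in this graph.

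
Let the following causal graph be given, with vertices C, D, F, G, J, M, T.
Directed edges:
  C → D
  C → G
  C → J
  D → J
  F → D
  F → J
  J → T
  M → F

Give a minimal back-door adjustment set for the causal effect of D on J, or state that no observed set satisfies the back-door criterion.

D→J: minimal back-door set {C, F}.

desc(D)\{D}={J,T}; candidates ⊆ {C,F,G,M}.
size 0: {}; under {} D still reaches {C,F,G,J,M,T} ∋ J.
size 1: {C}, {F}, {G} …(+1); under {C} D still reaches {F,J,M,T} ∋ J.
{C,F}: D⊥J given {C,F} in G with D→· removed — back-door holds.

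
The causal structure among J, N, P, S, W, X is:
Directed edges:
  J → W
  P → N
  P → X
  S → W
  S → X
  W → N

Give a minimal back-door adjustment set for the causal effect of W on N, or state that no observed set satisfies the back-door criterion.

desc(W)\{W}={N}; candidates ⊆ {J,P,S,X}.
∅: W⊥N given ∅ in G with W→· removed — back-door holds.

W→N: minimal back-door set ∅.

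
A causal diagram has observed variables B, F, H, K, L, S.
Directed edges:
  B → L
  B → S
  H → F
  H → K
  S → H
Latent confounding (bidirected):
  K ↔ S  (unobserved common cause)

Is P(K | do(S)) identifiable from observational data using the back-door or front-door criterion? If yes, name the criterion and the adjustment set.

desc(S)\{S}={F,H,K}; candidates ⊆ {B,L}.
S↔K: latent back-door arc(s) into S.
size 0: {}; under {} S still reaches {B,K,L} ∋ K.
size 1: {B}, {L}; under {B} S still reaches {K} ∋ K.
size 2: {B,L}; under {B,L} S still reaches {K} ∋ K.
S↔K cannot be blocked by any observed set — no back-door set.
{H}: (i) intercepts every directed S→K path; (ii) no back-door S→{H}; (iii) {S} blocks every back-door {H}→K. Front-door holds.
P(K|do(S)) = Σ_{H} P(H|S) Σ_{S'} P(K|H,S')P(S').

P(K|do(S)): frontdoor, adjust for {H}.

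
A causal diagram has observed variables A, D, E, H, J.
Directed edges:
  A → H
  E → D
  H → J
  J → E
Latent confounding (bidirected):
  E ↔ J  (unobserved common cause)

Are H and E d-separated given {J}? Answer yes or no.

No — H and E are d-connected given {J}.

Bayes-Ball from H | {J} reaches {A,D,E}.
E ∈ reach(H|{J}) ⇒ H ⊥̸ E | {J}.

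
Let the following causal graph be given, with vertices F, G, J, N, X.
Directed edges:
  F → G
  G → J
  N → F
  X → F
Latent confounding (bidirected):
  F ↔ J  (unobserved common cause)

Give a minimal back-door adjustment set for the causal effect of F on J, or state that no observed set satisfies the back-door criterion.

desc(F)\{F}={G,J}; candidates ⊆ {N,X}.
F↔J: latent back-door arc(s) into F.
size 0: {}; under {} F still reaches {J,N,X} ∋ J.
size 1: {N}, {X}; under {N} F still reaches {J,X} ∋ J.
size 2: {N,X}; under {N,X} F still reaches {J} ∋ J.
F↔J cannot be blocked by any observed set — no back-door set.

F→J: no observed back-door set.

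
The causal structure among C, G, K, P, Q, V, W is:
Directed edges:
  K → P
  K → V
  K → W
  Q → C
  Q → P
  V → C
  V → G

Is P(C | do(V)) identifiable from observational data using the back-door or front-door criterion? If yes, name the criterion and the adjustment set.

P(C|do(V)): backdoor, adjust for ∅.

desc(V)\{V}={C,G}; candidates ⊆ {K,P,Q,W}.
∅: V⊥C given ∅ in G with V→· removed — back-door holds.
P(C|do(V)) = P(C|V) — no adjustment needed.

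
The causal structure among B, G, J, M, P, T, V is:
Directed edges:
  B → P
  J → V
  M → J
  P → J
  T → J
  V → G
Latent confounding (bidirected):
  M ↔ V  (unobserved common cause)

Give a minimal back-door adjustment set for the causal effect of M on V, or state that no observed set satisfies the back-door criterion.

desc(M)\{M}={G,J,V}; candidates ⊆ {B,P,T}.
M↔V: latent back-door arc(s) into M.
size 0: {}; under {} M still reaches {G,V} ∋ V.
size 1: {B}, {P}, {T}; under {B} M still reaches {G,V} ∋ V.
size 2: {B,P}, {B,T}, {P,T}; under {B,P} M still reaches {G,V} ∋ V.
M↔V cannot be blocked by any observed set — no back-door set.

M→V: no observed back-door set.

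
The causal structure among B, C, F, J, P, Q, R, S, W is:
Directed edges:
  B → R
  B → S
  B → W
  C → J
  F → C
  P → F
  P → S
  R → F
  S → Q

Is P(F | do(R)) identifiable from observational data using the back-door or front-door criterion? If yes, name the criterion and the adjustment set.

desc(R)\{R}={C,F,J}; candidates ⊆ {B,P,Q,S,W}.
∅: R⊥F given ∅ in G with R→· removed — back-door holds.
P(F|do(R)) = P(F|R) — no adjustment needed.

P(F|do(R)): backdoor, adjust for ∅.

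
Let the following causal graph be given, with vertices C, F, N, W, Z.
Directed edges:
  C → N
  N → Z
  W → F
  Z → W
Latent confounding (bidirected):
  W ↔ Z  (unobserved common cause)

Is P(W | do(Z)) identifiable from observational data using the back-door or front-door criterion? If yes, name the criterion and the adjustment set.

P(W|do(Z)): not identifiable (no BD/FD set).

desc(Z)\{Z}={F,W}; candidates ⊆ {C,N}.
Z↔W: latent back-door arc(s) into Z.
size 0: {}; under {} Z still reaches {C,F,N,W} ∋ W.
size 1: {C}, {N}; under {C} Z still reaches {F,N,W} ∋ W.
size 2: {C,N}; under {C,N} Z still reaches {F,W} ∋ W.
Z↔W cannot be blocked by any observed set — no back-door set.
No mediator lies on a directed Z→…→W path.
Neither criterion identifies P(W|do(Z)) in this graph.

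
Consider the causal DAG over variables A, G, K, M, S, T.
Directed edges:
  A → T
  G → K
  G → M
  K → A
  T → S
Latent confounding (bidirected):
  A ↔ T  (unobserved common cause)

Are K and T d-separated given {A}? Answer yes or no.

Bayes-Ball from K | {A} reaches {G,M,S,T}.
T ∈ reach(K|{A}) ⇒ K ⊥̸ T | {A}.

No — K and T are d-connected given {A}.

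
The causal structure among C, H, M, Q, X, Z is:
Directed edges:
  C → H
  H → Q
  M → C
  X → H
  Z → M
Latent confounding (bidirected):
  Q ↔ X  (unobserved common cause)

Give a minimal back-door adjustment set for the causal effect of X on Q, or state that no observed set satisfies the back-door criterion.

X→Q: no observed back-door set.

desc(X)\{X}={H,Q}; candidates ⊆ {C,M,Z}.
X↔Q: latent back-door arc(s) into X.
size 0: {}; under {} X still reaches {Q} ∋ Q.
size 1: {C}, {M}, {Z}; under {C} X still reaches {Q} ∋ Q.
size 2: {C,M}, {C,Z}, {M,Z}; under {C,M} X still reaches {Q} ∋ Q.
X↔Q cannot be blocked by any observed set — no back-door set.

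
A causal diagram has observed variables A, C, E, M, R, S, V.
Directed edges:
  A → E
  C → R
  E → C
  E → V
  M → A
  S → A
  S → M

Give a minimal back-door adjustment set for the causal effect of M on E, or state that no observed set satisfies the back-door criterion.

desc(M)\{M}={A,C,E,R,V}; candidates ⊆ {S}.
size 0: {}; under {} M still reaches {A,C,E,R,S,V} ∋ E.
{S}: M⊥E given {S} in G with M→· removed — back-door holds.

M→E: minimal back-door set {S}.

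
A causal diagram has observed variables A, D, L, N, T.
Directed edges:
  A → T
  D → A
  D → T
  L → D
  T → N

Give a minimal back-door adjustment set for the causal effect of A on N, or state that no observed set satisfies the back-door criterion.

desc(A)\{A}={N,T}; candidates ⊆ {D,L}.
size 0: {}; under {} A still reaches {D,L,N,T} ∋ N.
{D}: A⊥N given {D} in G with A→· removed — back-door holds.

A→N: minimal back-door set {D}.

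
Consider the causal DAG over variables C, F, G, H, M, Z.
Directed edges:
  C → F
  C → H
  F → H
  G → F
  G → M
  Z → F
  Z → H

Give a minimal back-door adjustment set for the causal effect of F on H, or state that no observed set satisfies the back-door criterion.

desc(F)\{F}={H}; candidates ⊆ {C,G,M,Z}.
size 0: {}; under {} F still reaches {C,G,H,M,Z} ∋ H.
size 1: {C}, {G}, {M} …(+1); under {C} F still reaches {G,H,M,Z} ∋ H.
{C,Z}: F⊥H given {C,Z} in G with F→· removed — back-door holds.

F→H: minimal back-door set {C, Z}.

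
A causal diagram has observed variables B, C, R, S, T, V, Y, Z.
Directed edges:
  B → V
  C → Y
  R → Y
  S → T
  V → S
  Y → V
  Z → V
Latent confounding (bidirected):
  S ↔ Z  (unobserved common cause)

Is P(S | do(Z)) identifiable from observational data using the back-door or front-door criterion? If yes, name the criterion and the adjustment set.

P(S|do(Z)): frontdoor, adjust for {V}.

desc(Z)\{Z}={S,T,V}; candidates ⊆ {B,C,R,Y}.
Z↔S: latent back-door arc(s) into Z.
size 0: {}; under {} Z still reaches {S,T} ∋ S.
size 1: {B}, {C}, {R} …(+1); under {B} Z still reaches {S,T} ∋ S.
size 2: {B,C}, {B,R}, {B,Y} …(+3); under {B,C} Z still reaches {S,T} ∋ S.
Z↔S cannot be blocked by any observed set — no back-door set.
{V}: (i) intercepts every directed Z→S path; (ii) no back-door Z→{V}; (iii) {Z} blocks every back-door {V}→S. Front-door holds.
P(S|do(Z)) = Σ_{V} P(V|Z) Σ_{Z'} P(S|V,Z')P(Z').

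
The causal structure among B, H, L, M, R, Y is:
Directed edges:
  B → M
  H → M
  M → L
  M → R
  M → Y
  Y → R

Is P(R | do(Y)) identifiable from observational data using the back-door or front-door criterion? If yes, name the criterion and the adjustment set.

P(R|do(Y)): backdoor, adjust for {M}.

desc(Y)\{Y}={R}; candidates ⊆ {B,H,L,M}.
size 0: {}; under {} Y still reaches {B,H,L,M,R} ∋ R.
{M}: Y⊥R given {M} in G with Y→· removed — back-door holds.
P(R|do(Y)) = Σ_{M} P(R|Y,M)·P(M).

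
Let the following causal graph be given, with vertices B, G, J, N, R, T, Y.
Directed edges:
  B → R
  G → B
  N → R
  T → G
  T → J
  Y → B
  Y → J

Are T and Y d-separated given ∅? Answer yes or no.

Yes — T ⊥ Y | ∅.

Bayes-Ball from T | ∅ reaches {B,G,J,R}.
Y ∉ reach(T|∅) ⇒ T ⊥ Y | ∅.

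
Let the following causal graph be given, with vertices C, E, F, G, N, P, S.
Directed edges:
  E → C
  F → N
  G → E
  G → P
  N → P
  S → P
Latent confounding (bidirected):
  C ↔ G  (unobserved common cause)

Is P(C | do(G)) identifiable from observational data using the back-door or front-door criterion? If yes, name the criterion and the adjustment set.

desc(G)\{G}={C,E,P}; candidates ⊆ {F,N,S}.
G↔C: latent back-door arc(s) into G.
size 0: {}; under {} G still reaches {C} ∋ C.
size 1: {F}, {N}, {S}; under {F} G still reaches {C} ∋ C.
size 2: {F,N}, {F,S}, {N,S}; under {F,N} G still reaches {C} ∋ C.
G↔C cannot be blocked by any observed set — no back-door set.
{E}: (i) intercepts every directed G→C path; (ii) no back-door G→{E}; (iii) {G} blocks every back-door {E}→C. Front-door holds.
P(C|do(G)) = Σ_{E} P(E|G) Σ_{G'} P(C|E,G')P(G').

P(C|do(G)): frontdoor, adjust for {E}.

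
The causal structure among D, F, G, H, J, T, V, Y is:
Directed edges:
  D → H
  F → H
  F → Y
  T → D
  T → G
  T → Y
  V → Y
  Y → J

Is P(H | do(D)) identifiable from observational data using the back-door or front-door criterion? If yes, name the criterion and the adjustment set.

P(H|do(D)): backdoor, adjust for ∅.

desc(D)\{D}={H}; candidates ⊆ {F,G,J,T,V,Y}.
∅: D⊥H given ∅ in G with D→· removed — back-door holds.
P(H|do(D)) = P(H|D) — no adjustment needed.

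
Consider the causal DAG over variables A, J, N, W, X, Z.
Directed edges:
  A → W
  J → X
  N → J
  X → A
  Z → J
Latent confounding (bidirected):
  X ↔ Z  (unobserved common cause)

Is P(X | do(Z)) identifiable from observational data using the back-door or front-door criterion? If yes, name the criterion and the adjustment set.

desc(Z)\{Z}={A,J,W,X}; candidates ⊆ {N}.
Z↔X: latent back-door arc(s) into Z.
size 0: {}; under {} Z still reaches {A,W,X} ∋ X.
size 1: {N}; under {N} Z still reaches {A,W,X} ∋ X.
Z↔X cannot be blocked by any observed set — no back-door set.
{J}: (i) intercepts every directed Z→X path; (ii) no back-door Z→{J}; (iii) {Z} blocks every back-door {J}→X. Front-door holds.
P(X|do(Z)) = Σ_{J} P(J|Z) Σ_{Z'} P(X|J,Z')P(Z').

P(X|do(Z)): frontdoor, adjust for {J}.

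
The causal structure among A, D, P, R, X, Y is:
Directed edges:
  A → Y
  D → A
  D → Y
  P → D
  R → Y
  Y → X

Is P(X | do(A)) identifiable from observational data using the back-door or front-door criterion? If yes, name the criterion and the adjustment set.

desc(A)\{A}={X,Y}; candidates ⊆ {D,P,R}.
size 0: {}; under {} A still reaches {D,P,X,Y} ∋ X.
{D}: A⊥X given {D} in G with A→· removed — back-door holds.
P(X|do(A)) = Σ_{D} P(X|A,D)·P(D).

P(X|do(A)): backdoor, adjust for {D}.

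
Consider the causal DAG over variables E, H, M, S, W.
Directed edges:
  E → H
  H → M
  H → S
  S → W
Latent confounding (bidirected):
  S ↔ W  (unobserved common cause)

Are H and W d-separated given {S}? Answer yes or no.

No — H and W are d-connected given {S}.

Bayes-Ball from H | {S} reaches {E,M,W}.
W ∈ reach(H|{S}) ⇒ H ⊥̸ W | {S}.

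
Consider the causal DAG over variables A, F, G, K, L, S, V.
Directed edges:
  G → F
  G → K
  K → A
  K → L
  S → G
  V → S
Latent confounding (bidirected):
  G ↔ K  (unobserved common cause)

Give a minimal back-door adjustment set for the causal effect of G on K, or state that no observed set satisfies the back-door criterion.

G→K: no observed back-door set.

desc(G)\{G}={A,F,K,L}; candidates ⊆ {S,V}.
G↔K: latent back-door arc(s) into G.
size 0: {}; under {} G still reaches {A,K,L,S,V} ∋ K.
size 1: {S}, {V}; under {S} G still reaches {A,K,L} ∋ K.
size 2: {S,V}; under {S,V} G still reaches {A,K,L} ∋ K.
G↔K cannot be blocked by any observed set — no back-door set.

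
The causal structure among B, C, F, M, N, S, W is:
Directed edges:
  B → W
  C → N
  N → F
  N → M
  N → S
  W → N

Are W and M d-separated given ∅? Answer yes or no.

No — W and M are d-connected given ∅.

Bayes-Ball from W | ∅ reaches {B,F,M,N,S}.
M ∈ reach(W|∅) ⇒ W ⊥̸ M | ∅.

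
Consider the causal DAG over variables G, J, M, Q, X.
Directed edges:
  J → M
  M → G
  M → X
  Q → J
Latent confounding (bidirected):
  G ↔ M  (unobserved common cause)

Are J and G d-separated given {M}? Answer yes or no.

No — J and G are d-connected given {M}.

Bayes-Ball from J | {M} reaches {G,Q}.
G ∈ reach(J|{M}) ⇒ J ⊥̸ G | {M}.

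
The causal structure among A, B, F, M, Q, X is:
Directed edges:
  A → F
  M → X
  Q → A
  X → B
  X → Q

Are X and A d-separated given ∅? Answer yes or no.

No — X and A are d-connected given ∅.

Bayes-Ball from X | ∅ reaches {A,B,F,M,Q}.
A ∈ reach(X|∅) ⇒ X ⊥̸ A | ∅.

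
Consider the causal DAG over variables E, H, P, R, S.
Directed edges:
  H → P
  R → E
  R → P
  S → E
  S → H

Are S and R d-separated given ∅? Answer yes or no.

Bayes-Ball from S | ∅ reaches {E,H,P}.
R ∉ reach(S|∅) ⇒ S ⊥ R | ∅.

Yes — S ⊥ R | ∅.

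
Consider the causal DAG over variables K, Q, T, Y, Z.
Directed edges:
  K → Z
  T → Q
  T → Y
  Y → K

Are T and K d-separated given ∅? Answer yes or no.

Bayes-Ball from T | ∅ reaches {K,Q,Y,Z}.
K ∈ reach(T|∅) ⇒ T ⊥̸ K | ∅.

No — T and K are d-connected given ∅.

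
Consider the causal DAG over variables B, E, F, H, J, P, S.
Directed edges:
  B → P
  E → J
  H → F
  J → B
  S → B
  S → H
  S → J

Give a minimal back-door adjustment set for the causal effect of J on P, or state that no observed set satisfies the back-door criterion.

J→P: minimal back-door set {S}.

desc(J)\{J}={B,P}; candidates ⊆ {E,F,H,S}.
size 0: {}; under {} J still reaches {B,E,F,H,P,S} ∋ P.
{S}: J⊥P given {S} in G with J→· removed — back-door holds.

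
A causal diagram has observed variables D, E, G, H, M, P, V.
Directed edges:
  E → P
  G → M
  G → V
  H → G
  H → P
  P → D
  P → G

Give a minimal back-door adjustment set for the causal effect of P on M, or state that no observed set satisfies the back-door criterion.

P→M: minimal back-door set {H}.

desc(P)\{P}={D,G,M,V}; candidates ⊆ {E,H}.
size 0: {}; under {} P still reaches {E,G,H,M,V} ∋ M.
{H}: P⊥M given {H} in G with P→· removed — back-door holds.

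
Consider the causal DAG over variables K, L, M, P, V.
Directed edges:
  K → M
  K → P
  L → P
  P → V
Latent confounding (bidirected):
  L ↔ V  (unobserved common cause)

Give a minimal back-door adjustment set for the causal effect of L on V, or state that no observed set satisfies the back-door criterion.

desc(L)\{L}={P,V}; candidates ⊆ {K,M}.
L↔V: latent back-door arc(s) into L.
size 0: {}; under {} L still reaches {V} ∋ V.
size 1: {K}, {M}; under {K} L still reaches {V} ∋ V.
size 2: {K,M}; under {K,M} L still reaches {V} ∋ V.
L↔V cannot be blocked by any observed set — no back-door set.

L→V: no observed back-door set.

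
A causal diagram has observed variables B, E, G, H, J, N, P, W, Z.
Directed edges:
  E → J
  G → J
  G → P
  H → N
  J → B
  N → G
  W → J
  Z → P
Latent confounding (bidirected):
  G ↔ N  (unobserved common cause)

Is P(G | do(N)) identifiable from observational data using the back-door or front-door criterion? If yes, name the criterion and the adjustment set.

P(G|do(N)): not identifiable (no BD/FD set).

desc(N)\{N}={B,G,J,P}; candidates ⊆ {E,H,W,Z}.
N↔G: latent back-door arc(s) into N.
size 0: {}; under {} N still reaches {B,G,H,J,P} ∋ G.
size 1: {E}, {H}, {W} …(+1); under {E} N still reaches {B,G,H,J,P} ∋ G.
size 2: {E,H}, {E,W}, {E,Z} …(+3); under {E,H} N still reaches {B,G,J,P} ∋ G.
N↔G cannot be blocked by any observed set — no back-door set.
No mediator lies on a directed N→…→G path.
Neither criterion identifies P(G|do(N)) in this graph.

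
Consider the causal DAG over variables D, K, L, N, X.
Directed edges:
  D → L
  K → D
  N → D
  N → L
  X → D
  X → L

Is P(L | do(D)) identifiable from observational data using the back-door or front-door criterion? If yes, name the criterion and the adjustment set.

P(L|do(D)): backdoor, adjust for {N, X}.

desc(D)\{D}={L}; candidates ⊆ {K,N,X}.
size 0: {}; under {} D still reaches {K,L,N,X} ∋ L.
size 1: {K}, {N}, {X}; under {K} D still reaches {L,N,X} ∋ L.
{N,X}: D⊥L given {N,X} in G with D→· removed — back-door holds.
P(L|do(D)) = Σ_{N,X} P(L|D,N,X)·P(N,X).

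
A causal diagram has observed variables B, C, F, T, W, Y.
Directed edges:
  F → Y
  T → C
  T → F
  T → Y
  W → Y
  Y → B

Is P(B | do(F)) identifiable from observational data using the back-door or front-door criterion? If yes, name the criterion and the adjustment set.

P(B|do(F)): backdoor, adjust for {T}.

desc(F)\{F}={B,Y}; candidates ⊆ {C,T,W}.
size 0: {}; under {} F still reaches {B,C,T,Y} ∋ B.
{T}: F⊥B given {T} in G with F→· removed — back-door holds.
P(B|do(F)) = Σ_{T} P(B|F,T)·P(T).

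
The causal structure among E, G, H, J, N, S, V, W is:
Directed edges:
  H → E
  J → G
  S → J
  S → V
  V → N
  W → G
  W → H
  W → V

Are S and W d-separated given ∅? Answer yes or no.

Bayes-Ball from S | ∅ reaches {G,J,N,V}.
W ∉ reach(S|∅) ⇒ S ⊥ W | ∅.

Yes — S ⊥ W | ∅.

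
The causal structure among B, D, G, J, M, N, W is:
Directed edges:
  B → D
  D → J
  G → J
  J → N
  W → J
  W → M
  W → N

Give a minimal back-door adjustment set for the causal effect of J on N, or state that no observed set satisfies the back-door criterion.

desc(J)\{J}={N}; candidates ⊆ {B,D,G,M,W}.
size 0: {}; under {} J still reaches {B,D,G,M,N,W} ∋ N.
{W}: J⊥N given {W} in G with J→· removed — back-door holds.

J→N: minimal back-door set {W}.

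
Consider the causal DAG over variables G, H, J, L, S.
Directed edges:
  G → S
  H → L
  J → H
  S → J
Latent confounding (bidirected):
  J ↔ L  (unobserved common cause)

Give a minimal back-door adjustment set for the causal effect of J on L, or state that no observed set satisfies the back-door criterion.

J→L: no observed back-door set.

desc(J)\{J}={H,L}; candidates ⊆ {G,S}.
J↔L: latent back-door arc(s) into J.
size 0: {}; under {} J still reaches {G,L,S} ∋ L.
size 1: {G}, {S}; under {G} J still reaches {L,S} ∋ L.
size 2: {G,S}; under {G,S} J still reaches {L} ∋ L.
J↔L cannot be blocked by any observed set — no back-door set.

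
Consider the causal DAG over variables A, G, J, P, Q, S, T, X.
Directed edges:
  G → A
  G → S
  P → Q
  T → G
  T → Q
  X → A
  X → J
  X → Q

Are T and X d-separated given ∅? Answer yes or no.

Bayes-Ball from T | ∅ reaches {A,G,Q,S}.
X ∉ reach(T|∅) ⇒ T ⊥ X | ∅.

Yes — T ⊥ X | ∅.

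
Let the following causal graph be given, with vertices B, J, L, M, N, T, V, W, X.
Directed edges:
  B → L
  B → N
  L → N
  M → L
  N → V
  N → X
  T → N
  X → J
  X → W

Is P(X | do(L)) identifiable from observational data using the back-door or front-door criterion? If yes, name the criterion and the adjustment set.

P(X|do(L)): backdoor, adjust for {B}.

desc(L)\{L}={J,N,V,W,X}; candidates ⊆ {B,M,T}.
size 0: {}; under {} L still reaches {B,J,M,N,V,W,X} ∋ X.
{B}: L⊥X given {B} in G with L→· removed — back-door holds.
P(X|do(L)) = Σ_{B} P(X|L,B)·P(B).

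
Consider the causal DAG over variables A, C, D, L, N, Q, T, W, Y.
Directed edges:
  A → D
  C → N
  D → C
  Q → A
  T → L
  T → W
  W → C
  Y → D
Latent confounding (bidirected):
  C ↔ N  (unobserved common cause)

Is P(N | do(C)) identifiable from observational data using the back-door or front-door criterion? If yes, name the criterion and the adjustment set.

desc(C)\{C}={N}; candidates ⊆ {A,D,L,Q,T,W,Y}.
C↔N: latent back-door arc(s) into C.
size 0: {}; under {} C still reaches {A,D,L,N,Q,T,W,Y} ∋ N.
size 1: {A}, {D}, {L} …(+4); under {A} C still reaches {D,L,N,T,W,Y} ∋ N.
size 2: {A,D}, {A,L}, {A,Q} …(+18); under {A,D} C still reaches {L,N,T,W} ∋ N.
C↔N cannot be blocked by any observed set — no back-door set.
No mediator lies on a directed C→…→N path.
Neither criterion identifies P(N|do(C)) in this graph.

P(N|do(C)): not identifiable (no BD/FD set).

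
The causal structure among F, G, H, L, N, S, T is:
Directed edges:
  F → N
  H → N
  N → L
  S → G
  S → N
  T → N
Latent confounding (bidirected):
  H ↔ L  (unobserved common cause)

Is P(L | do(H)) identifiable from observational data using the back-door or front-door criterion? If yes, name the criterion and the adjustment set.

P(L|do(H)): frontdoor, adjust for {N}.

desc(H)\{H}={L,N}; candidates ⊆ {F,G,S,T}.
H↔L: latent back-door arc(s) into H.
size 0: {}; under {} H still reaches {L} ∋ L.
size 1: {F}, {G}, {S} …(+1); under {F} H still reaches {L} ∋ L.
size 2: {F,G}, {F,S}, {F,T} …(+3); under {F,G} H still reaches {L} ∋ L.
H↔L cannot be blocked by any observed set — no back-door set.
{N}: (i) intercepts every directed H→L path; (ii) no back-door H→{N}; (iii) {H} blocks every back-door {N}→L. Front-door holds.
P(L|do(H)) = Σ_{N} P(N|H) Σ_{H'} P(L|N,H')P(H').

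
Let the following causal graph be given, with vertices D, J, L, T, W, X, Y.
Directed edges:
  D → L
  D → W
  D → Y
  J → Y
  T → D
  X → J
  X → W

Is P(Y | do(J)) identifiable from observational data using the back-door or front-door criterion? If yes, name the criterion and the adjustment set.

desc(J)\{J}={Y}; candidates ⊆ {D,L,T,W,X}.
∅: J⊥Y given ∅ in G with J→· removed — back-door holds.
P(Y|do(J)) = P(Y|J) — no adjustment needed.

P(Y|do(J)): backdoor, adjust for ∅.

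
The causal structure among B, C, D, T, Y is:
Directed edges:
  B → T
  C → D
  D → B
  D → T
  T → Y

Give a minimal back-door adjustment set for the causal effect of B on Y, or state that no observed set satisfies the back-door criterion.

B→Y: minimal back-door set {D}.

desc(B)\{B}={T,Y}; candidates ⊆ {C,D}.
size 0: {}; under {} B still reaches {C,D,T,Y} ∋ Y.
{D}: B⊥Y given {D} in G with B→· removed — back-door holds.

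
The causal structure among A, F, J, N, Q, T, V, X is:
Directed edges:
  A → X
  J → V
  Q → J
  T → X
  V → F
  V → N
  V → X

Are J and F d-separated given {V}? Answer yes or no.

Bayes-Ball from J | {V} reaches {Q}.
F ∉ reach(J|{V}) ⇒ J ⊥ F | {V}.

Yes — J ⊥ F | {V}.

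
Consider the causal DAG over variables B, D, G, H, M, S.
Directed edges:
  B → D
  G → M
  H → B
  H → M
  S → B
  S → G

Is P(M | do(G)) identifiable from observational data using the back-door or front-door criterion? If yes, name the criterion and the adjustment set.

desc(G)\{G}={M}; candidates ⊆ {B,D,H,S}.
∅: G⊥M given ∅ in G with G→· removed — back-door holds.
P(M|do(G)) = P(M|G) — no adjustment needed.

P(M|do(G)): backdoor, adjust for ∅.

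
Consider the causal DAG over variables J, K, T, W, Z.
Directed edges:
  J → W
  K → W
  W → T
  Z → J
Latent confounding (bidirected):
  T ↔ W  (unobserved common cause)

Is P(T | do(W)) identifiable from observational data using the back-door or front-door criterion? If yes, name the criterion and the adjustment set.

P(T|do(W)): not identifiable (no BD/FD set).

desc(W)\{W}={T}; candidates ⊆ {J,K,Z}.
W↔T: latent back-door arc(s) into W.
size 0: {}; under {} W still reaches {J,K,T,Z} ∋ T.
size 1: {J}, {K}, {Z}; under {J} W still reaches {K,T} ∋ T.
size 2: {J,K}, {J,Z}, {K,Z}; under {J,K} W still reaches {T} ∋ T.
W↔T cannot be blocked by any observed set — no back-door set.
No mediator lies on a directed W→…→T path.
Neither criterion identifies P(T|do(W)) in this graph.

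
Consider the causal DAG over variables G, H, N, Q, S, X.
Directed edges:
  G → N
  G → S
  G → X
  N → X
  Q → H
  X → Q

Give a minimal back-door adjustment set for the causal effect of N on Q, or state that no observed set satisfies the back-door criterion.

N→Q: minimal back-door set {G}.

desc(N)\{N}={H,Q,X}; candidates ⊆ {G,S}.
size 0: {}; under {} N still reaches {G,H,Q,S,X} ∋ Q.
{G}: N⊥Q given {G} in G with N→· removed — back-door holds.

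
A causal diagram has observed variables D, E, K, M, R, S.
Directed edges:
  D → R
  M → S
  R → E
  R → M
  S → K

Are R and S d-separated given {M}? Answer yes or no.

Bayes-Ball from R | {M} reaches {D,E}.
S ∉ reach(R|{M}) ⇒ R ⊥ S | {M}.

Yes — R ⊥ S | {M}.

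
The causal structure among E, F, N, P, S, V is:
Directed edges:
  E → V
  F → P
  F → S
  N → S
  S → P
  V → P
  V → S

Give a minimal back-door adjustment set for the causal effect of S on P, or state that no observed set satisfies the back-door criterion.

S→P: minimal back-door set {F, V}.

desc(S)\{S}={P}; candidates ⊆ {E,F,N,V}.
size 0: {}; under {} S still reaches {E,F,N,P,V} ∋ P.
size 1: {E}, {F}, {N} …(+1); under {E} S still reaches {F,N,P,V} ∋ P.
{F,V}: S⊥P given {F,V} in G with S→· removed — back-door holds.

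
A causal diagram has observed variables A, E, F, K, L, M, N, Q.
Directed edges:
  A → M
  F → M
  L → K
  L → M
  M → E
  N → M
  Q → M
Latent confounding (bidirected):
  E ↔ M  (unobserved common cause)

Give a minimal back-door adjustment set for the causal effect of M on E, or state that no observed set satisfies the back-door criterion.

desc(M)\{M}={E}; candidates ⊆ {A,F,K,L,N,Q}.
M↔E: latent back-door arc(s) into M.
size 0: {}; under {} M still reaches {A,E,F,K,L,N,Q} ∋ E.
size 1: {A}, {F}, {K} …(+3); under {A} M still reaches {E,F,K,L,N,Q} ∋ E.
size 2: {A,F}, {A,K}, {A,L} …(+12); under {A,F} M still reaches {E,K,L,N,Q} ∋ E.
M↔E cannot be blocked by any observed set — no back-door set.

M→E: no observed back-door set.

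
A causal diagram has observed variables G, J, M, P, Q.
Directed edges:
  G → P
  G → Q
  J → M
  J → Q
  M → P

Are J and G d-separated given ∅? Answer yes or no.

Yes — J ⊥ G | ∅.

Bayes-Ball from J | ∅ reaches {M,P,Q}.
G ∉ reach(J|∅) ⇒ J ⊥ G | ∅.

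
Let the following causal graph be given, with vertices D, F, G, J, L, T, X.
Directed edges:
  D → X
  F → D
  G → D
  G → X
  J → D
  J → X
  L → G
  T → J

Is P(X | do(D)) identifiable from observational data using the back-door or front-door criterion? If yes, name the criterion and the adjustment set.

desc(D)\{D}={X}; candidates ⊆ {F,G,J,L,T}.
size 0: {}; under {} D still reaches {F,G,J,L,T,X} ∋ X.
size 1: {F}, {G}, {J} …(+2); under {F} D still reaches {G,J,L,T,X} ∋ X.
{G,J}: D⊥X given {G,J} in G with D→· removed — back-door holds.
P(X|do(D)) = Σ_{G,J} P(X|D,G,J)·P(G,J).

P(X|do(D)): backdoor, adjust for {G, J}.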